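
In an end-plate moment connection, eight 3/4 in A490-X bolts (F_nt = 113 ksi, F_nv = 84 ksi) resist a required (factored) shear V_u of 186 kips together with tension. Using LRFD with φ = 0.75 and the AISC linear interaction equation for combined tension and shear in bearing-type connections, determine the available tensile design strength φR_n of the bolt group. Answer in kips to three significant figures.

A_b = π·0.75²/4 = 0.4418 in²; f_rv = 186 / (8 × 0.4418) = 52.63 ksi.
F'_nt = 1.3 F_nt − (F_nt / φF_nv) f_rv = 1.3·113 − (113/(0.75·84))·52.63 = 52.51 ksi, capped at F_nt → F'_nt = 52.51 ksi.
R_n = F'_nt · A_b · n = 52.51 × 0.4418 × 8 = 185.6 kips.
Design strength φR_n = 0.75 × 185.6 = 139 kips.

139 kips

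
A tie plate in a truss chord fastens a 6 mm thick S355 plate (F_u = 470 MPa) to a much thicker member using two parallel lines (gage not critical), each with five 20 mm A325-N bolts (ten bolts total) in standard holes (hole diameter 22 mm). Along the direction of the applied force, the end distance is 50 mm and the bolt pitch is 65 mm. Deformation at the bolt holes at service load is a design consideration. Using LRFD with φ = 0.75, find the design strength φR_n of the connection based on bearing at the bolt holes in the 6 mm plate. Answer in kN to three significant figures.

Per bolt r_n = 1.2 l_c t F_u ≤ 2.4 d t F_u; upper limit = 2.4 × 20 × 6 × 470 / 1000 = 135.4 kN.
Edge bolt: l_c = 50 − 22/2 = 39 mm → 1.2 × 39 × 6 × 470 / 1000 = 132 → r_n = 132 kN.
Interior bolts: l_c = 65 − 22 = 43 mm → 1.2 × 43 × 6 × 470 / 1000 = 145.5 → r_n = 135.4 kN.
R_n = 2 × 132 + 8 × 135.4 = 1347 kN.
Design strength φR_n = 0.75 × 1347 = 1010 kN.

1010 kN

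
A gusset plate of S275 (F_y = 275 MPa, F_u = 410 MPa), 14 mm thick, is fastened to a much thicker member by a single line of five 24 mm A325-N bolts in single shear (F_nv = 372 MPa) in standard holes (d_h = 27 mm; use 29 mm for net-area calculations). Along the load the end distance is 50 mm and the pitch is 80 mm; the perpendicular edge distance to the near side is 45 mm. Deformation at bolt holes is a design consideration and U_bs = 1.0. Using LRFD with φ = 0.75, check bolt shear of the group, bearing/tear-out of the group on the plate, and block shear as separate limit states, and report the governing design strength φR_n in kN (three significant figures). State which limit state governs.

631 kN (bolt shear governs)

Bolt shear: A_b = π·24²/4 = 452.4 mm²; R_n = 372 × 452.4 × 5 × 1 / 1000 = 841.4 kN → 0.75 × 841.4 = 631 kN.
Bearing: edge l_c = 36.5, r_n = 251.4 kN; interior l_c = 53, r_n = 330.6 kN; R_n = 251.4 + 4·330.6 = 1574 kN → 1180 kN.
Block shear: A_gv = 5180, A_nv = 3353, A_nt = 427 mm²; R_n = min(0.6F_uA_nv, 0.6F_yA_gv) + U_bs·F_u·A_nt = 999.9 kN → 750 kN.
Bolt shear governs: 631 kN.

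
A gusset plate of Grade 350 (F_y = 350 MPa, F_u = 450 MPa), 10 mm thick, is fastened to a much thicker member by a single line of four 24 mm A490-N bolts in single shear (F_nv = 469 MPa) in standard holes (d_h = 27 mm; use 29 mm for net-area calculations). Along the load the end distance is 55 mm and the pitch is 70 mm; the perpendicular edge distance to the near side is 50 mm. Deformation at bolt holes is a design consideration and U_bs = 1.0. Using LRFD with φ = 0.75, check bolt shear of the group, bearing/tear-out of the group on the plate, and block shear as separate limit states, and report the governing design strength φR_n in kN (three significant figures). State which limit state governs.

451 kN (block shear governs)

Bolt shear: A_b = π·24²/4 = 452.4 mm²; R_n = 469 × 452.4 × 4 × 1 / 1000 = 848.7 kN → 0.75 × 848.7 = 637 kN.
Bearing: edge l_c = 41.5, r_n = 224.1 kN; interior l_c = 43, r_n = 232.2 kN; R_n = 224.1 + 3·232.2 = 920.7 kN → 691 kN.
Block shear: A_gv = 2650, A_nv = 1635, A_nt = 355 mm²; R_n = min(0.6F_uA_nv, 0.6F_yA_gv) + U_bs·F_u·A_nt = 601.2 kN → 451 kN.
Block shear governs: 451 kN.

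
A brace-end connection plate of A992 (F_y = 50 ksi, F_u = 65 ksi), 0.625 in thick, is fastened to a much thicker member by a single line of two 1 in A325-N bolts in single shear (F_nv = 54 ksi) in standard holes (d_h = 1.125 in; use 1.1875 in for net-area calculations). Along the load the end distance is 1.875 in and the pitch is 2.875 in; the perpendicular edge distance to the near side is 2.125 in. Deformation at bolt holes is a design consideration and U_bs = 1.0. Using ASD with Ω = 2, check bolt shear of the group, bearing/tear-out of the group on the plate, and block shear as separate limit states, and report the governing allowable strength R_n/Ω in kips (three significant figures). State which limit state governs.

42.4 kips (bolt shear governs)

Bolt shear: A_b = π·1²/4 = 0.7854 in²; R_n = 54 × 0.7854 × 2 × 1 = 84.82 kips → 84.82 / 2 = 42.4 kips.
Bearing: edge l_c = 1.312, r_n = 63.98 kips; interior l_c = 1.75, r_n = 85.31 kips; R_n = 63.98 + 1·85.31 = 149.3 kips → 74.6 kips.
Block shear: A_gv = 2.969, A_nv = 1.855, A_nt = 0.957 in²; R_n = min(0.6F_uA_nv, 0.6F_yA_gv) + U_bs·F_u·A_nt = 134.6 kips → 67.3 kips.
Bolt shear governs: 42.4 kips.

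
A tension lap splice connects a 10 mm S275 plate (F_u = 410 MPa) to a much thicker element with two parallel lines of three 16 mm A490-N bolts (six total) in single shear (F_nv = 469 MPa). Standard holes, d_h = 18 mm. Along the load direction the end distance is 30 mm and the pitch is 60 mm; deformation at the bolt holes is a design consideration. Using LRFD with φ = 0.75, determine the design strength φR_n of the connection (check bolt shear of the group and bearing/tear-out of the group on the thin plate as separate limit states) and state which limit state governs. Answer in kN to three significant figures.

Bolt shear: A_b = π·16²/4 = 201.1 mm²; R_n = 469 × 201.1 × 6 × 1 / 1000 = 565.8 kN → 0.75 × 565.8 = 424 kN.
Bearing (1.2 l_c t F_u ≤ 2.4 d t F_u): upper limit = 2.4·16·10·410 / 1000 = 157.4 kN.
  Edge l_c = 30 − 18/2 = 21 → r_n = 103.3 kN; interior l_c = 60 − 18 = 42 → r_n = 157.4 kN.
  R_n,bearing = 2·103.3 + 4·157.4 = 836.4 kN → 0.75 × 836.4 = 627 kN.
Bolt shear governs: 424 kN.

424 kN (bolt shear governs)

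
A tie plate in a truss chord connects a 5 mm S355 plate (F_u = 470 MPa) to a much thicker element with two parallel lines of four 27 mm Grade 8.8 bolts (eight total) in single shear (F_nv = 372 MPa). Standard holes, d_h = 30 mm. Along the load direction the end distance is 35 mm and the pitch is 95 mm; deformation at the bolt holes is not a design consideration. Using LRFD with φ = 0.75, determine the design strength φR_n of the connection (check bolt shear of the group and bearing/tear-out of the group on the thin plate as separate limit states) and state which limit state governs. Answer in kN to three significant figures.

962 kN (bearing governs)

Bolt shear: A_b = π·27²/4 = 572.6 mm²; R_n = 372 × 572.6 × 8 × 1 / 1000 = 1704 kN → 0.75 × 1704 = 1280 kN.
Bearing (1.5 l_c t F_u ≤ 3.0 d t F_u): upper limit = 3.0·27·5·470 / 1000 = 190.3 kN.
  Edge l_c = 35 − 30/2 = 20 → r_n = 70.5 kN; interior l_c = 95 − 30 = 65 → r_n = 190.3 kN.
  R_n,bearing = 2·70.5 + 6·190.3 = 1283 kN → 0.75 × 1283 = 962 kN.
Bearing governs: 962 kN.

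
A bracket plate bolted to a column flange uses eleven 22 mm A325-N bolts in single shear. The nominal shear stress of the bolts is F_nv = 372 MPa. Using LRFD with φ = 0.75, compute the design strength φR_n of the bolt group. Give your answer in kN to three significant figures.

A_b = π × 22² / 4 = 380.1 mm².
R_n = F_nv · A_b · n · n_s = 372 × 380.1 × 11 × 1 / 1000 = 1556 kN.
Design strength φR_n = 0.75 × 1556 = 1170 kN.

1170 kN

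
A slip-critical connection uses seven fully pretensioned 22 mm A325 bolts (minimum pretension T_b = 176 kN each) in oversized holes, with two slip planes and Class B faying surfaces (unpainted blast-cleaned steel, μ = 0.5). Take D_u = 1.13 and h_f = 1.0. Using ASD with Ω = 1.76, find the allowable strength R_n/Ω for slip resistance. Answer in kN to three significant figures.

R_n = μ · D_u · h_f · T_b · n_s · n_b = 0.5 × 1.13 × 1.0 × 176 × 2 × 7 = 1392 kN.
Allowable strength R_n/Ω = 1392 / 1.76 = 791 kN.

791 kN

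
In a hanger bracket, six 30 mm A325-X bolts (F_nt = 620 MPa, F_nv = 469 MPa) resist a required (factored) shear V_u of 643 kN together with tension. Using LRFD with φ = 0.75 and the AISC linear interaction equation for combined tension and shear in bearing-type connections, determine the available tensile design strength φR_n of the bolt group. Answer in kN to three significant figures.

1710 kN

A_b = π·30²/4 = 706.9 mm²; f_rv = 643 × 1000 / (6 × 706.9) = 151.6 MPa.
F'_nt = 1.3 F_nt − (F_nt / φF_nv) f_rv = 1.3·620 − (620/(0.75·469))·151.6 = 538.8 MPa, capped at F_nt → F'_nt = 538.8 MPa.
R_n = F'_nt · A_b · n = 538.8 × 706.9 × 6 / 1000 = 2285 kN.
Design strength φR_n = 0.75 × 2285 = 1710 kN.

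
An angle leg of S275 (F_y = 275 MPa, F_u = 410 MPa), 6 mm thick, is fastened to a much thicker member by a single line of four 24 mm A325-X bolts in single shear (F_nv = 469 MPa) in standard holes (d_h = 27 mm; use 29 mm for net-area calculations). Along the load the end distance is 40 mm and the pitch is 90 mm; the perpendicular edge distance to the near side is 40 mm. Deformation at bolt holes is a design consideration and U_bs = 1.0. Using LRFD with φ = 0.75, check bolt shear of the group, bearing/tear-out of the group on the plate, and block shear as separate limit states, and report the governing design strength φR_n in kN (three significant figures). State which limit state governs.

277 kN (block shear governs)

Bolt shear: A_b = π·24²/4 = 452.4 mm²; R_n = 469 × 452.4 × 4 × 1 / 1000 = 848.7 kN → 0.75 × 848.7 = 637 kN.
Bearing: edge l_c = 26.5, r_n = 78.23 kN; interior l_c = 63, r_n = 141.7 kN; R_n = 78.23 + 3·141.7 = 503.3 kN → 377 kN.
Block shear: A_gv = 1860, A_nv = 1251, A_nt = 153 mm²; R_n = min(0.6F_uA_nv, 0.6F_yA_gv) + U_bs·F_u·A_nt = 369.6 kN → 277 kN.
Block shear governs: 277 kN.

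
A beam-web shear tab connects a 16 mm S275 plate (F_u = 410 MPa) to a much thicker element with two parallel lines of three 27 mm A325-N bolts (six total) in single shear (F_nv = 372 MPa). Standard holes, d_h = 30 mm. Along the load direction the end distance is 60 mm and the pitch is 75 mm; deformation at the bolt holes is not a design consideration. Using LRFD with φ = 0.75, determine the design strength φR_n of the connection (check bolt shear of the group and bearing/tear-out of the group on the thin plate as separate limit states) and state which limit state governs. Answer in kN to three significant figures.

958 kN (bolt shear governs)

Bolt shear: A_b = π·27²/4 = 572.6 mm²; R_n = 372 × 572.6 × 6 × 1 / 1000 = 1278 kN → 0.75 × 1278 = 958 kN.
Bearing (1.5 l_c t F_u ≤ 3.0 d t F_u): upper limit = 3.0·27·16·410 / 1000 = 531.4 kN.
  Edge l_c = 60 − 30/2 = 45 → r_n = 442.8 kN; interior l_c = 75 − 30 = 45 → r_n = 442.8 kN.
  R_n,bearing = 2·442.8 + 4·442.8 = 2657 kN → 0.75 × 2657 = 1990 kN.
Bolt shear governs: 958 kN.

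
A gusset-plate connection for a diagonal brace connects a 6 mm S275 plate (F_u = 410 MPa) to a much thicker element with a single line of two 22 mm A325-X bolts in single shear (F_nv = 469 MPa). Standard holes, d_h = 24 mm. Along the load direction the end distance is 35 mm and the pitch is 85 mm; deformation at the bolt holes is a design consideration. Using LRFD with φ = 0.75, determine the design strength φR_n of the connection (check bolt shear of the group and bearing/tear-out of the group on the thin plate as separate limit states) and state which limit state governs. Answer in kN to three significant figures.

148 kN (bearing governs)

Bolt shear: A_b = π·22²/4 = 380.1 mm²; R_n = 469 × 380.1 × 2 × 1 / 1000 = 356.6 kN → 0.75 × 356.6 = 267 kN.
Bearing (1.2 l_c t F_u ≤ 2.4 d t F_u): upper limit = 2.4·22·6·410 / 1000 = 129.9 kN.
  Edge l_c = 35 − 24/2 = 23 → r_n = 67.9 kN; interior l_c = 85 − 24 = 61 → r_n = 129.9 kN.
  R_n,bearing = 1·67.9 + 1·129.9 = 197.8 kN → 0.75 × 197.8 = 148 kN.
Bearing governs: 148 kN.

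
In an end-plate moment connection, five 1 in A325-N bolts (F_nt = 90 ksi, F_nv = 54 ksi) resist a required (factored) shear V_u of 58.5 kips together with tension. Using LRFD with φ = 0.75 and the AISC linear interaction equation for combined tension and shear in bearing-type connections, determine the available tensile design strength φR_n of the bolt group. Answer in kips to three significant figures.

247 kips

A_b = π·1²/4 = 0.7854 in²; f_rv = 58.5 / (5 × 0.7854) = 14.9 ksi.
F'_nt = 1.3 F_nt − (F_nt / φF_nv) f_rv = 1.3·90 − (90/(0.75·54))·14.9 = 83.9 ksi, capped at F_nt → F'_nt = 83.9 ksi.
R_n = F'_nt · A_b · n = 83.9 × 0.7854 × 5 = 329.5 kips.
Design strength φR_n = 0.75 × 329.5 = 247 kips.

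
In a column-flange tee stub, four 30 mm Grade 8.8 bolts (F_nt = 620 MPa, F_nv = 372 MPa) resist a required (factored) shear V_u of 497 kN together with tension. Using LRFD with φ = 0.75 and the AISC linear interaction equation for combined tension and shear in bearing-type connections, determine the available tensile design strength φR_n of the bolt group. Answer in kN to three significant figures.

881 kN

A_b = π·30²/4 = 706.9 mm²; f_rv = 497 × 1000 / (4 × 706.9) = 175.8 MPa.
F'_nt = 1.3 F_nt − (F_nt / φF_nv) f_rv = 1.3·620 − (620/(0.75·372))·175.8 = 415.4 MPa, capped at F_nt → F'_nt = 415.4 MPa.
R_n = F'_nt · A_b · n = 415.4 × 706.9 × 4 / 1000 = 1174 kN.
Design strength φR_n = 0.75 × 1174 = 881 kN.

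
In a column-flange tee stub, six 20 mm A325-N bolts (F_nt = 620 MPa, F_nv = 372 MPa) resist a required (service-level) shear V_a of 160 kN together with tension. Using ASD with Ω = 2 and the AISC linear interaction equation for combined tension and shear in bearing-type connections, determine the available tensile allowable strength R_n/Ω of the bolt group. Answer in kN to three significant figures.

A_b = π·20²/4 = 314.2 mm²; f_rv = 160 × 1000 / (6 × 314.2) = 84.88 MPa.
F'_nt = 1.3 F_nt − (Ω F_nt / F_nv) f_rv = 1.3·620 − (2·620/372)·84.88 = 523.1 MPa, capped at F_nt → F'_nt = 523.1 MPa.
R_n = F'_nt · A_b · n = 523.1 × 314.2 × 6 / 1000 = 985.9 kN.
Allowable strength R_n/Ω = 985.9 / 2 = 493 kN.

493 kN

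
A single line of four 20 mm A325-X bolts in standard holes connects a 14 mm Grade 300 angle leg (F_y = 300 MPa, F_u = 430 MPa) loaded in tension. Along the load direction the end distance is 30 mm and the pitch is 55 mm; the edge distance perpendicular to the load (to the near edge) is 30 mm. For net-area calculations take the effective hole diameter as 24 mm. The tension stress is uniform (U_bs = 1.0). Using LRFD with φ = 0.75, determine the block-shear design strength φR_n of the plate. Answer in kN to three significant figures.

382 kN

Shear plane L_v = 30 + 3·55 = 195 mm; A_gv = 195 × 14 = 2730 mm².
A_nv = (195 − 3.5·24) × 14 = 1554 mm².
A_nt = (30 − 0.5·24) × 14 = 252 mm².
0.6 F_u A_nv = 400.9 kN; 0.6 F_y A_gv = 491.4 kN → shear rupture governs the shear term.
R_n = 400.9 + 1.0 × 430 × 252 / 1000 = 509.3 kN.
Design strength φR_n = 0.75 × 509.3 = 382 kN.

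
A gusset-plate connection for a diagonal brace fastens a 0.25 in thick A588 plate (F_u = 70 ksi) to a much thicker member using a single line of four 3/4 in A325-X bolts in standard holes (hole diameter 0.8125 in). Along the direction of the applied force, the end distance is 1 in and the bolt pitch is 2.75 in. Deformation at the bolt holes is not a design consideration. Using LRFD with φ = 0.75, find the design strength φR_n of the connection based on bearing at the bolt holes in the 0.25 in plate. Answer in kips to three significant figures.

100 kips

Per bolt r_n = 1.5 l_c t F_u ≤ 3.0 d t F_u; upper limit = 3.0 × 0.75 × 0.25 × 70 = 39.38 kips.
Edge bolt: l_c = 1 − 0.8125/2 = 0.5938 in → 1.5 × 0.5938 × 0.25 × 70 = 15.59 → r_n = 15.59 kips.
Interior bolts: l_c = 2.75 − 0.8125 = 1.938 in → 1.5 × 1.938 × 0.25 × 70 = 50.86 → r_n = 39.38 kips.
R_n = 1 × 15.59 + 3 × 39.38 = 133.7 kips.
Design strength φR_n = 0.75 × 133.7 = 100 kips.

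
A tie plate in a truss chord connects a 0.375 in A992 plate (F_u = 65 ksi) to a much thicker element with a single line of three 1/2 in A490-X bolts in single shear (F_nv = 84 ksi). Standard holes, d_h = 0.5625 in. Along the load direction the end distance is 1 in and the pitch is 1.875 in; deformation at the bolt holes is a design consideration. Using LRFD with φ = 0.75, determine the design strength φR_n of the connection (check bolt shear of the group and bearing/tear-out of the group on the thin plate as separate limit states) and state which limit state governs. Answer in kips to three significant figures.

37.1 kips (bolt shear governs)

Bolt shear: A_b = π·0.5²/4 = 0.1963 in²; R_n = 84 × 0.1963 × 3 × 1 = 49.48 kips → 0.75 × 49.48 = 37.1 kips.
Bearing (1.2 l_c t F_u ≤ 2.4 d t F_u): upper limit = 2.4·0.5·0.375·65 = 29.25 kips.
  Edge l_c = 1 − 0.5625/2 = 0.7188 → r_n = 21.02 kips; interior l_c = 1.875 − 0.5625 = 1.312 → r_n = 29.25 kips.
  R_n,bearing = 1·21.02 + 2·29.25 = 79.52 kips → 0.75 × 79.52 = 59.6 kips.
Bolt shear governs: 37.1 kips.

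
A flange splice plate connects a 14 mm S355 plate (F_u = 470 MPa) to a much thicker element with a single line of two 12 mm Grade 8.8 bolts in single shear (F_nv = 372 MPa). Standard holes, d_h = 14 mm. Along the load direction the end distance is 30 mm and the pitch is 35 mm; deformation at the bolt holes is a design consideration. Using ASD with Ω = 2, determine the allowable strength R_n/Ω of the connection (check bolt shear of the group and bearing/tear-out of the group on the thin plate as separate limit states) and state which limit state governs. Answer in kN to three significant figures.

Bolt shear: A_b = π·12²/4 = 113.1 mm²; R_n = 372 × 113.1 × 2 × 1 / 1000 = 84.14 kN → 84.14 / 2 = 42.1 kN.
Bearing (1.2 l_c t F_u ≤ 2.4 d t F_u): upper limit = 2.4·12·14·470 / 1000 = 189.5 kN.
  Edge l_c = 30 − 14/2 = 23 → r_n = 181.6 kN; interior l_c = 35 − 14 = 21 → r_n = 165.8 kN.
  R_n,bearing = 1·181.6 + 1·165.8 = 347.4 kN → 347.4 / 2 = 174 kN.
Bolt shear governs: 42.1 kN.

42.1 kN (bolt shear governs)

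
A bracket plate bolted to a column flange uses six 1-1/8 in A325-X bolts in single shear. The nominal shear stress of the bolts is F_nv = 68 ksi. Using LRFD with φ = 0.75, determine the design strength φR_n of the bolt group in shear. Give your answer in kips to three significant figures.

304 kips

A_b = π × 1.125² / 4 = 0.994 in².
R_n = F_nv · A_b · n · n_s = 68 × 0.994 × 6 × 1 = 405.6 kips.
Design strength φR_n = 0.75 × 405.6 = 304 kips.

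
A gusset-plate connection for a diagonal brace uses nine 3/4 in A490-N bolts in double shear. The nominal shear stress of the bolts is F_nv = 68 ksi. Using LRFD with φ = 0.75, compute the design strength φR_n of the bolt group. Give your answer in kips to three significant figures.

A_b = π × 0.75² / 4 = 0.4418 in².
R_n = F_nv · A_b · n · n_s = 68 × 0.4418 × 9 × 2 = 540.7 kips.
Design strength φR_n = 0.75 × 540.7 = 406 kips.

406 kips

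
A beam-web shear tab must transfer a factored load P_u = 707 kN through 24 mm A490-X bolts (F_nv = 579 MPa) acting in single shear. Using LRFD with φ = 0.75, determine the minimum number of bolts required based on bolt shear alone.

A_b = π·24²/4 = 452.4 mm².
Per-bolt design strength φR_n = 0.75 × 579 × 452.4 × 1 / 1000 = 196.5 kN.
n ≥ 707 / 196.5 = 3.599 → use 4 bolts.

4 bolts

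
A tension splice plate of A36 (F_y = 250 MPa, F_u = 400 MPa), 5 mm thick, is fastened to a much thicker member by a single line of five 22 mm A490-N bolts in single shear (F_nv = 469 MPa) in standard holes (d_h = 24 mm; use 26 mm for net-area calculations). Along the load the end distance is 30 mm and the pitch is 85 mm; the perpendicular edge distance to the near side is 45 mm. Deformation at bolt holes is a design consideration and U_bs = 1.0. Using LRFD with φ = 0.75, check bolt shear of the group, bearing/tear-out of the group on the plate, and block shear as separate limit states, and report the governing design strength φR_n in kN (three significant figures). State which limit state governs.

Bolt shear: A_b = π·22²/4 = 380.1 mm²; R_n = 469 × 380.1 × 5 × 1 / 1000 = 891.4 kN → 0.75 × 891.4 = 669 kN.
Bearing: edge l_c = 18, r_n = 43.2 kN; interior l_c = 61, r_n = 105.6 kN; R_n = 43.2 + 4·105.6 = 465.6 kN → 349 kN.
Block shear: A_gv = 1850, A_nv = 1265, A_nt = 160 mm²; R_n = min(0.6F_uA_nv, 0.6F_yA_gv) + U_bs·F_u·A_nt = 341.5 kN → 256 kN.
Block shear governs: 256 kN.

256 kN (block shear governs)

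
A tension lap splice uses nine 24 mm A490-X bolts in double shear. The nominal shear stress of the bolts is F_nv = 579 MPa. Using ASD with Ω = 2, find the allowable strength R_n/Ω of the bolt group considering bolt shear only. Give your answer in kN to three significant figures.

2360 kN

A_b = π × 24² / 4 = 452.4 mm².
R_n = F_nv · A_b · n · n_s = 579 × 452.4 × 9 × 2 / 1000 = 4715 kN.
Allowable strength R_n/Ω = 4715 / 2 = 2360 kN.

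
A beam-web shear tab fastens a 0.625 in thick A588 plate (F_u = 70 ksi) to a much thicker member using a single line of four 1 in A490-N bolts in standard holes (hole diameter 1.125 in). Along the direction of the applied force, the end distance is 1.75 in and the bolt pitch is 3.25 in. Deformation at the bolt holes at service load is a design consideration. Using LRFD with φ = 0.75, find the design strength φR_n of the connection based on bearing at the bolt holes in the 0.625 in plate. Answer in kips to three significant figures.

Per bolt r_n = 1.2 l_c t F_u ≤ 2.4 d t F_u; upper limit = 2.4 × 1 × 0.625 × 70 = 105 kips.
Edge bolt: l_c = 1.75 − 1.125/2 = 1.188 in → 1.2 × 1.188 × 0.625 × 70 = 62.34 → r_n = 62.34 kips.
Interior bolts: l_c = 3.25 − 1.125 = 2.125 in → 1.2 × 2.125 × 0.625 × 70 = 111.6 → r_n = 105 kips.
R_n = 1 × 62.34 + 3 × 105 = 377.3 kips.
Design strength φR_n = 0.75 × 377.3 = 283 kips.

283 kips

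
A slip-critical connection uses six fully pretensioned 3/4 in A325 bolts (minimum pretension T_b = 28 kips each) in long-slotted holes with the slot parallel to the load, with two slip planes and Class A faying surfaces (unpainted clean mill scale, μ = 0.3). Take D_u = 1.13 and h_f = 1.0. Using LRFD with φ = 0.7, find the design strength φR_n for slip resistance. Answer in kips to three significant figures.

79.7 kips

R_n = μ · D_u · h_f · T_b · n_s · n_b = 0.3 × 1.13 × 1.0 × 28 × 2 × 6 = 113.9 kips.
Design strength φR_n = 0.7 × 113.9 = 79.7 kips.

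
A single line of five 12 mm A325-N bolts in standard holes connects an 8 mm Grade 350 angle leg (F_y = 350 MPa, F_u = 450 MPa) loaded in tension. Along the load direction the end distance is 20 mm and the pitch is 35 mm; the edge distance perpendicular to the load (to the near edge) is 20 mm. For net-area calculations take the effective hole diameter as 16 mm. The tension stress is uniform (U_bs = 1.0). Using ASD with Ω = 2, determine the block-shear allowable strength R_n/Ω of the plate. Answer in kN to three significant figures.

Shear plane L_v = 20 + 4·35 = 160 mm; A_gv = 160 × 8 = 1280 mm².
A_nv = (160 − 4.5·16) × 8 = 704 mm².
A_nt = (20 − 0.5·16) × 8 = 96 mm².
0.6 F_u A_nv = 190.1 kN; 0.6 F_y A_gv = 268.8 kN → shear rupture governs the shear term.
R_n = 190.1 + 1.0 × 450 × 96 / 1000 = 233.3 kN.
Allowable strength R_n/Ω = 233.3 / 2 = 117 kN.

117 kN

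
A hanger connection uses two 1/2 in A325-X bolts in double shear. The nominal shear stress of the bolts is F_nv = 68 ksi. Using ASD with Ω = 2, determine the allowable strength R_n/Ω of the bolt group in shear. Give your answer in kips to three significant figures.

A_b = π × 0.5² / 4 = 0.1963 in².
R_n = F_nv · A_b · n · n_s = 68 × 0.1963 × 2 × 2 = 53.41 kips.
Allowable strength R_n/Ω = 53.41 / 2 = 26.7 kips.

26.7 kips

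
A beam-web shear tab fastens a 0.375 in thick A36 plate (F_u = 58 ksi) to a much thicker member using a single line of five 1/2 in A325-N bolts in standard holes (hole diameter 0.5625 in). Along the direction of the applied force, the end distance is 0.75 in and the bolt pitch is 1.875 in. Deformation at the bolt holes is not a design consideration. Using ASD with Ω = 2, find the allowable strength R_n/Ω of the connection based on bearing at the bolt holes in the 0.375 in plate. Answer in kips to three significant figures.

Per bolt r_n = 1.5 l_c t F_u ≤ 3.0 d t F_u; upper limit = 3.0 × 0.5 × 0.375 × 58 = 32.62 kips.
Edge bolt: l_c = 0.75 − 0.5625/2 = 0.4688 in → 1.5 × 0.4688 × 0.375 × 58 = 15.29 → r_n = 15.29 kips.
Interior bolts: l_c = 1.875 − 0.5625 = 1.312 in → 1.5 × 1.312 × 0.375 × 58 = 42.82 → r_n = 32.62 kips.
R_n = 1 × 15.29 + 4 × 32.62 = 145.8 kips.
Allowable strength R_n/Ω = 145.8 / 2 = 72.9 kips.

72.9 kips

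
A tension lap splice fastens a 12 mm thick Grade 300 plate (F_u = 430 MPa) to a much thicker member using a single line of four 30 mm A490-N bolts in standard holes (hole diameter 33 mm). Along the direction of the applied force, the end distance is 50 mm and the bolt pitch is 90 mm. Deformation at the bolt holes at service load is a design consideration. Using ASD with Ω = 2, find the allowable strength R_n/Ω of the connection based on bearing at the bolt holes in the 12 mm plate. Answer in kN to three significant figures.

Per bolt r_n = 1.2 l_c t F_u ≤ 2.4 d t F_u; upper limit = 2.4 × 30 × 12 × 430 / 1000 = 371.5 kN.
Edge bolt: l_c = 50 − 33/2 = 33.5 mm → 1.2 × 33.5 × 12 × 430 / 1000 = 207.4 → r_n = 207.4 kN.
Interior bolts: l_c = 90 − 33 = 57 mm → 1.2 × 57 × 12 × 430 / 1000 = 352.9 → r_n = 352.9 kN.
R_n = 1 × 207.4 + 3 × 352.9 = 1266 kN.
Allowable strength R_n/Ω = 1266 / 2 = 633 kN.

633 kN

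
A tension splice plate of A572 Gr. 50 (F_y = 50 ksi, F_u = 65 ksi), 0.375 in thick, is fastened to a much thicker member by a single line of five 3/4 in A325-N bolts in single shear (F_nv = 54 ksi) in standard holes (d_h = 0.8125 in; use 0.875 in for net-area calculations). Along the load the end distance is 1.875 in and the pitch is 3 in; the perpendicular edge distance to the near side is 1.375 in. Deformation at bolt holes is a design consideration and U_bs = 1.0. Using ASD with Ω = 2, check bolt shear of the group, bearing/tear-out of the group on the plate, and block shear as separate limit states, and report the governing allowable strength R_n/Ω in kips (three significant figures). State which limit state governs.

59.6 kips (bolt shear governs)

Bolt shear: A_b = π·0.75²/4 = 0.4418 in²; R_n = 54 × 0.4418 × 5 × 1 = 119.3 kips → 119.3 / 2 = 59.6 kips.
Bearing: edge l_c = 1.469, r_n = 42.96 kips; interior l_c = 2.188, r_n = 43.87 kips; R_n = 42.96 + 4·43.87 = 218.5 kips → 109 kips.
Block shear: A_gv = 5.203, A_nv = 3.727, A_nt = 0.3516 in²; R_n = min(0.6F_uA_nv, 0.6F_yA_gv) + U_bs·F_u·A_nt = 168.2 kips → 84.1 kips.
Bolt shear governs: 59.6 kips.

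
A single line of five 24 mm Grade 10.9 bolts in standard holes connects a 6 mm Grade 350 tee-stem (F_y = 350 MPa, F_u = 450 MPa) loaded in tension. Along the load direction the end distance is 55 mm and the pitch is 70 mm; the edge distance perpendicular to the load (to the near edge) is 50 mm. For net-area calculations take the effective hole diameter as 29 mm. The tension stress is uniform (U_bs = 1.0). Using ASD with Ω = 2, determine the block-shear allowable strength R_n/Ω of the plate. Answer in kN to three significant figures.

Shear plane L_v = 55 + 4·70 = 335 mm; A_gv = 335 × 6 = 2010 mm².
A_nv = (335 − 4.5·29) × 6 = 1227 mm².
A_nt = (50 − 0.5·29) × 6 = 213 mm².
0.6 F_u A_nv = 331.3 kN; 0.6 F_y A_gv = 422.1 kN → shear rupture governs the shear term.
R_n = 331.3 + 1.0 × 450 × 213 / 1000 = 427.1 kN.
Allowable strength R_n/Ω = 427.1 / 2 = 214 kN.

214 kN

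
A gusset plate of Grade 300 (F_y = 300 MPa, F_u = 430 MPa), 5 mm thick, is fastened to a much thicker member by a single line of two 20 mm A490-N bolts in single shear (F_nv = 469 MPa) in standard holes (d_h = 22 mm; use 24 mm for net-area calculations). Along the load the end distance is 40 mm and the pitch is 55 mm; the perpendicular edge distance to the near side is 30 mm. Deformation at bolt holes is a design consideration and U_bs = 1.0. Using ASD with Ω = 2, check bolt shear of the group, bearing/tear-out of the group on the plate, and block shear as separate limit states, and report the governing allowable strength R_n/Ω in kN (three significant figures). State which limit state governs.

57.4 kN (block shear governs)

Bolt shear: A_b = π·20²/4 = 314.2 mm²; R_n = 469 × 314.2 × 2 × 1 / 1000 = 294.7 kN → 294.7 / 2 = 147 kN.
Bearing: edge l_c = 29, r_n = 74.82 kN; interior l_c = 33, r_n = 85.14 kN; R_n = 74.82 + 1·85.14 = 160 kN → 80 kN.
Block shear: A_gv = 475, A_nv = 295, A_nt = 90 mm²; R_n = min(0.6F_uA_nv, 0.6F_yA_gv) + U_bs·F_u·A_nt = 114.8 kN → 57.4 kN.
Block shear governs: 57.4 kN.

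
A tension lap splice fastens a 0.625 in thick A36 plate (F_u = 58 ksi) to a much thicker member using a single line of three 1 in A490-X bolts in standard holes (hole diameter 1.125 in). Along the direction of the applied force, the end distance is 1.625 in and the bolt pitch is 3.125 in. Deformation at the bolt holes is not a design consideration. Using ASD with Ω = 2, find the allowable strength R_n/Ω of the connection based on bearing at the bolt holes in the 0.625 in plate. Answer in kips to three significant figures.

Per bolt r_n = 1.5 l_c t F_u ≤ 3.0 d t F_u; upper limit = 3.0 × 1 × 0.625 × 58 = 108.8 kips.
Edge bolt: l_c = 1.625 − 1.125/2 = 1.062 in → 1.5 × 1.062 × 0.625 × 58 = 57.77 → r_n = 57.77 kips.
Interior bolts: l_c = 3.125 − 1.125 = 2 in → 1.5 × 2 × 0.625 × 58 = 108.8 → r_n = 108.8 kips.
R_n = 1 × 57.77 + 2 × 108.8 = 275.3 kips.
Allowable strength R_n/Ω = 275.3 / 2 = 138 kips.

138 kips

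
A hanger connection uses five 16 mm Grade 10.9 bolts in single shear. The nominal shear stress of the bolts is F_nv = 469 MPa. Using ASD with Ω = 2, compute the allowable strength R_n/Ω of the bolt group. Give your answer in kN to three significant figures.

A_b = π × 16² / 4 = 201.1 mm².
R_n = F_nv · A_b · n · n_s = 469 × 201.1 × 5 × 1 / 1000 = 471.5 kN.
Allowable strength R_n/Ω = 471.5 / 2 = 236 kN.

236 kN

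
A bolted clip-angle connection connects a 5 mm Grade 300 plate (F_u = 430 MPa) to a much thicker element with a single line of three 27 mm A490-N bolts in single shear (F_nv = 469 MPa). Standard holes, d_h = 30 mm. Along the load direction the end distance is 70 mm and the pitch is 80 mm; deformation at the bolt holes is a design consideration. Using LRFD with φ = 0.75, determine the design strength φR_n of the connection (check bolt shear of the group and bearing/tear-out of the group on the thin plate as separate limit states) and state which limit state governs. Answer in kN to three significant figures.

Bolt shear: A_b = π·27²/4 = 572.6 mm²; R_n = 469 × 572.6 × 3 × 1 / 1000 = 805.6 kN → 0.75 × 805.6 = 604 kN.
Bearing (1.2 l_c t F_u ≤ 2.4 d t F_u): upper limit = 2.4·27·5·430 / 1000 = 139.3 kN.
  Edge l_c = 70 − 30/2 = 55 → r_n = 139.3 kN; interior l_c = 80 − 30 = 50 → r_n = 129 kN.
  R_n,bearing = 1·139.3 + 2·129 = 397.3 kN → 0.75 × 397.3 = 298 kN.
Bearing governs: 298 kN.

298 kN (bearing governs)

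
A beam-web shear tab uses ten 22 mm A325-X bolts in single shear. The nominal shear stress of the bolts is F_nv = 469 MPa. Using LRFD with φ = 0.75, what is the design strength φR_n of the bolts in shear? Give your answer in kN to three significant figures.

A_b = π × 22² / 4 = 380.1 mm².
R_n = F_nv · A_b · n · n_s = 469 × 380.1 × 10 × 1 / 1000 = 1783 kN.
Design strength φR_n = 0.75 × 1783 = 1340 kN.

1340 kN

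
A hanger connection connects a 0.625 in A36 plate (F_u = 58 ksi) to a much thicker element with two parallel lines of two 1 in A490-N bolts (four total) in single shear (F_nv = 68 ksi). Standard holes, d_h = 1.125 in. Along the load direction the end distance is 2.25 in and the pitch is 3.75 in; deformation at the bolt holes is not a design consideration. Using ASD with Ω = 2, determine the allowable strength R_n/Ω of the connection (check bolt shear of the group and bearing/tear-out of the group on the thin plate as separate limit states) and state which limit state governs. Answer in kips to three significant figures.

Bolt shear: A_b = π·1²/4 = 0.7854 in²; R_n = 68 × 0.7854 × 4 × 1 = 213.6 kips → 213.6 / 2 = 107 kips.
Bearing (1.5 l_c t F_u ≤ 3.0 d t F_u): upper limit = 3.0·1·0.625·58 = 108.8 kips.
  Edge l_c = 2.25 − 1.125/2 = 1.688 → r_n = 91.76 kips; interior l_c = 3.75 − 1.125 = 2.625 → r_n = 108.8 kips.
  R_n,bearing = 2·91.76 + 2·108.8 = 401 kips → 401 / 2 = 201 kips.
Bolt shear governs: 107 kips.

107 kips (bolt shear governs)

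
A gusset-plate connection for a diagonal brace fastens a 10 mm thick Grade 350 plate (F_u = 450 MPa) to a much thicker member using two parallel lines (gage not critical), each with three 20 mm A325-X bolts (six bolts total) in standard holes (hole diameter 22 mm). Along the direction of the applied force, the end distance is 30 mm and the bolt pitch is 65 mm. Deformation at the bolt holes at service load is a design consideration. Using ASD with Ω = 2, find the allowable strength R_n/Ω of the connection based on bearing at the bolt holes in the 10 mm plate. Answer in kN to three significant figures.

535 kN

Per bolt r_n = 1.2 l_c t F_u ≤ 2.4 d t F_u; upper limit = 2.4 × 20 × 10 × 450 / 1000 = 216 kN.
Edge bolt: l_c = 30 − 22/2 = 19 mm → 1.2 × 19 × 10 × 450 / 1000 = 102.6 → r_n = 102.6 kN.
Interior bolts: l_c = 65 − 22 = 43 mm → 1.2 × 43 × 10 × 450 / 1000 = 232.2 → r_n = 216 kN.
R_n = 2 × 102.6 + 4 × 216 = 1069 kN.
Allowable strength R_n/Ω = 1069 / 2 = 535 kN.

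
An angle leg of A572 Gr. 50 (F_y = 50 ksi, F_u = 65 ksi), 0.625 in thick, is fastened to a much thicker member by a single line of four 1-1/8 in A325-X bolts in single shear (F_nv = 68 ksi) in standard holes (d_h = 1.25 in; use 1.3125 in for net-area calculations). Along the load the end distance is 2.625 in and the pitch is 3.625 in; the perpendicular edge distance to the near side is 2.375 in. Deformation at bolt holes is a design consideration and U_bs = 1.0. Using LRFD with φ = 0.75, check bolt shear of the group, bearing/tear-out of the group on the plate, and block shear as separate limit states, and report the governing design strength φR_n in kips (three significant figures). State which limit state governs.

Bolt shear: A_b = π·1.125²/4 = 0.994 in²; R_n = 68 × 0.994 × 4 × 1 = 270.4 kips → 0.75 × 270.4 = 203 kips.
Bearing: edge l_c = 2, r_n = 97.5 kips; interior l_c = 2.375, r_n = 109.7 kips; R_n = 97.5 + 3·109.7 = 426.6 kips → 320 kips.
Block shear: A_gv = 8.438, A_nv = 5.566, A_nt = 1.074 in²; R_n = min(0.6F_uA_nv, 0.6F_yA_gv) + U_bs·F_u·A_nt = 286.9 kips → 215 kips.
Bolt shear governs: 203 kips.

203 kips (bolt shear governs)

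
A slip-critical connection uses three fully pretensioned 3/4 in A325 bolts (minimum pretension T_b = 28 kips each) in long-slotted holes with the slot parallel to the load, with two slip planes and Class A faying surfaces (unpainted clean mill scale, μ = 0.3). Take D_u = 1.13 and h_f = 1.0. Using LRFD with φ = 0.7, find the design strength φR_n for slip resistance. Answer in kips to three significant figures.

R_n = μ · D_u · h_f · T_b · n_s · n_b = 0.3 × 1.13 × 1.0 × 28 × 2 × 3 = 56.95 kips.
Design strength φR_n = 0.7 × 56.95 = 39.9 kips.

39.9 kips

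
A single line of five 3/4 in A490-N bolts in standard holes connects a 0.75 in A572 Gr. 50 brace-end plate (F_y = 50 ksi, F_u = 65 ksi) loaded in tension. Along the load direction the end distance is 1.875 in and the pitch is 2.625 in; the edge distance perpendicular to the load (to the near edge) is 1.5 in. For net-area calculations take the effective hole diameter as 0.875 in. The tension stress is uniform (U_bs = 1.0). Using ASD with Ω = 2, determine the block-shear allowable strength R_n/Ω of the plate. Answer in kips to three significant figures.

149 kips

Shear plane L_v = 1.875 + 4·2.625 = 12.38 in; A_gv = 12.38 × 0.75 = 9.281 in².
A_nv = (12.38 − 4.5·0.875) × 0.75 = 6.328 in².
A_nt = (1.5 − 0.5·0.875) × 0.75 = 0.7969 in².
0.6 F_u A_nv = 246.8 kips; 0.6 F_y A_gv = 278.4 kips → shear rupture governs the shear term.
R_n = 246.8 + 1.0 × 65 × 0.7969 = 298.6 kips.
Allowable strength R_n/Ω = 298.6 / 2 = 149 kips.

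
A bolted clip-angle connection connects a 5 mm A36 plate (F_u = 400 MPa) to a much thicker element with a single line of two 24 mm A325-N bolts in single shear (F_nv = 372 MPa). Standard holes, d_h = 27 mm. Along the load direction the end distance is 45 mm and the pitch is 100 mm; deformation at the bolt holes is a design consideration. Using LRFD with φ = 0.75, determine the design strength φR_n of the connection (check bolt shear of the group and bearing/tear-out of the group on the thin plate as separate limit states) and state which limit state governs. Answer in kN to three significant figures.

143 kN (bearing governs)

Bolt shear: A_b = π·24²/4 = 452.4 mm²; R_n = 372 × 452.4 × 2 × 1 / 1000 = 336.6 kN → 0.75 × 336.6 = 252 kN.
Bearing (1.2 l_c t F_u ≤ 2.4 d t F_u): upper limit = 2.4·24·5·400 / 1000 = 115.2 kN.
  Edge l_c = 45 − 27/2 = 31.5 → r_n = 75.6 kN; interior l_c = 100 − 27 = 73 → r_n = 115.2 kN.
  R_n,bearing = 1·75.6 + 1·115.2 = 190.8 kN → 0.75 × 190.8 = 143 kN.
Bearing governs: 143 kN.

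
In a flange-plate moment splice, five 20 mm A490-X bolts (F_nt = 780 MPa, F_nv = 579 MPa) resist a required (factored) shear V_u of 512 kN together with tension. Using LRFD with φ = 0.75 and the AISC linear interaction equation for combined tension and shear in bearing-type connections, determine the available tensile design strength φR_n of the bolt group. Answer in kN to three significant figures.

505 kN

A_b = π·20²/4 = 314.2 mm²; f_rv = 512 × 1000 / (5 × 314.2) = 325.9 MPa.
F'_nt = 1.3 F_nt − (F_nt / φF_nv) f_rv = 1.3·780 − (780/(0.75·579))·325.9 = 428.5 MPa, capped at F_nt → F'_nt = 428.5 MPa.
R_n = F'_nt · A_b · n = 428.5 × 314.2 × 5 / 1000 = 673.1 kN.
Design strength φR_n = 0.75 × 673.1 = 505 kN.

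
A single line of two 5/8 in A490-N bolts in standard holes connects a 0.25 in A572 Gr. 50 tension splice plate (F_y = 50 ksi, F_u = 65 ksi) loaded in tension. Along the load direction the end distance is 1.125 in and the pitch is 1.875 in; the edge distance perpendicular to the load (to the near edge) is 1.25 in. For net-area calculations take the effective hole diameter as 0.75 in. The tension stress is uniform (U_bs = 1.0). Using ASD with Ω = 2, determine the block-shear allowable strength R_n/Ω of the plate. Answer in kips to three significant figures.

Shear plane L_v = 1.125 + 1·1.875 = 3 in; A_gv = 3 × 0.25 = 0.75 in².
A_nv = (3 − 1.5·0.75) × 0.25 = 0.4688 in².
A_nt = (1.25 − 0.5·0.75) × 0.25 = 0.2188 in².
0.6 F_u A_nv = 18.28 kips; 0.6 F_y A_gv = 22.5 kips → shear rupture governs the shear term.
R_n = 18.28 + 1.0 × 65 × 0.2188 = 32.5 kips.
Allowable strength R_n/Ω = 32.5 / 2 = 16.2 kips.

16.2 kips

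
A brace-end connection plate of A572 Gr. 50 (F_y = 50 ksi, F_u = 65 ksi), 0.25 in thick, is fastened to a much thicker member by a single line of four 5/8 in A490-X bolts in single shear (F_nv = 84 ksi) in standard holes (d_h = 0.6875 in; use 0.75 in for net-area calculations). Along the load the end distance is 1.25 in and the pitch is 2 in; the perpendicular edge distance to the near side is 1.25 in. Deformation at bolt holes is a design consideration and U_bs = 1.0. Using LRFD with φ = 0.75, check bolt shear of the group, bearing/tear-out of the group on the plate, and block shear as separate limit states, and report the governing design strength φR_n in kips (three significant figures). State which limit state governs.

Bolt shear: A_b = π·0.625²/4 = 0.3068 in²; R_n = 84 × 0.3068 × 4 × 1 = 103.1 kips → 0.75 × 103.1 = 77.3 kips.
Bearing: edge l_c = 0.9062, r_n = 17.67 kips; interior l_c = 1.312, r_n = 24.38 kips; R_n = 17.67 + 3·24.38 = 90.8 kips → 68.1 kips.
Block shear: A_gv = 1.812, A_nv = 1.156, A_nt = 0.2188 in²; R_n = min(0.6F_uA_nv, 0.6F_yA_gv) + U_bs·F_u·A_nt = 59.31 kips → 44.5 kips.
Block shear governs: 44.5 kips.

44.5 kips (block shear governs)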